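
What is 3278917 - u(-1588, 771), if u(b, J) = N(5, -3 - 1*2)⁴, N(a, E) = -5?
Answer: 3278292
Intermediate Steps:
u(b, J) = 625 (u(b, J) = (-5)⁴ = 625)
3278917 - u(-1588, 771) = 3278917 - 1*625 = 3278917 - 625 = 3278292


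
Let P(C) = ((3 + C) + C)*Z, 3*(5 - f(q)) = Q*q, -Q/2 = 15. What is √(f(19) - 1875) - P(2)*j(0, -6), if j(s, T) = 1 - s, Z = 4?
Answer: -28 + 4*I*√105 ≈ -28.0 + 40.988*I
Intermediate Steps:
Q = -30 (Q = -2*15 = -30)
f(q) = 5 + 10*q (f(q) = 5 - (-10)*q = 5 + 10*q)
P(C) = 12 + 8*C (P(C) = ((3 + C) + C)*4 = (3 + 2*C)*4 = 12 + 8*C)
√(f(19) - 1875) - P(2)*j(0, -6) = √((5 + 10*19) - 1875) - (12 + 8*2)*(1 - 1*0) = √((5 + 190) - 1875) - (12 + 16)*(1 + 0) = √(195 - 1875) - 28 = √(-1680) - 1*28 = 4*I*√105 - 28 = -28 + 4*I*√105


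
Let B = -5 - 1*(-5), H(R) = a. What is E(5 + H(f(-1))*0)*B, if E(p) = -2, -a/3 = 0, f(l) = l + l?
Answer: 0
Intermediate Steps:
f(l) = 2*l
a = 0 (a = -3*0 = 0)
H(R) = 0
B = 0 (B = -5 + 5 = 0)
E(5 + H(f(-1))*0)*B = -2*0 = 0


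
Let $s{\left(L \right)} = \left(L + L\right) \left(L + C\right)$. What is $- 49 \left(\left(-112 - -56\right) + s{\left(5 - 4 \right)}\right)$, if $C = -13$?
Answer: $3920$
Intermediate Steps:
$s{\left(L \right)} = 2 L \left(-13 + L\right)$ ($s{\left(L \right)} = \left(L + L\right) \left(L - 13\right) = 2 L \left(-13 + L\right)$)
$- 49 \left(\left(-112 - -56\right) + s{\left(5 - 4 \right)}\right) = - 49 \left(\left(-112 - -56\right) + 2 \left(5 - 4\right) \left(-13 + \left(5 - 4\right)\right)\right) = - 49 \left(\left(-112 + 56\right) + 2 \left(5 - 4\right) \left(-13 + \left(5 - 4\right)\right)\right) = - 49 \left(-56 + 2 \cdot 1 \left(-13 + 1\right)\right) = - 49 \left(-56 + 2 \cdot 1 \left(-12\right)\right) = - 49 \left(-56 - 24\right) = \left(-49\right) \left(-80\right) = 3920$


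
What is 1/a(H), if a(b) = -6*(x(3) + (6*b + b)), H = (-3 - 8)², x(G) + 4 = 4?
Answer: -1/5082 ≈ -0.00019677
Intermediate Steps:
x(G) = 0 (x(G) = -4 + 4 = 0)
H = 121 (H = (-11)² = 121)
a(b) = -42*b (a(b) = -6*(0 + (6*b + b)) = -6*(0 + 7*b) = -42*b)
1/a(H) = 1/(-42*121) = 1/(-5082) = -1/5082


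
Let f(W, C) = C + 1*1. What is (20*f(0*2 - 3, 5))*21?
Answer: 2520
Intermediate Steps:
f(W, C) = 1 + C (f(W, C) = C + 1 = 1 + C)
(20*f(0*2 - 3, 5))*21 = (20*(1 + 5))*21 = (20*6)*21 = 120*21 = 2520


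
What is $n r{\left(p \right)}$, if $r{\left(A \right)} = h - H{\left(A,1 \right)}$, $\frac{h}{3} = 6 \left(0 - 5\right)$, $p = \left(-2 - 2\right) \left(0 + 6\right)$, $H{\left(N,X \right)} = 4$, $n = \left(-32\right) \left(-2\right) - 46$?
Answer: $-1692$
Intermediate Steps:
$n = 18$ ($n = 64 - 46 = 18$)
$p = -24$ ($p = \left(-4\right) 6 = -24$)
$h = -90$ ($h = 3 \cdot 6 \left(0 - 5\right) = 3 \cdot 6 \left(-5\right) = 3 \left(-30\right) = -90$)
$r{\left(A \right)} = -94$ ($r{\left(A \right)} = -90 - 4 = -94$)
$n r{\left(p \right)} = 18 \left(-94\right) = -1692$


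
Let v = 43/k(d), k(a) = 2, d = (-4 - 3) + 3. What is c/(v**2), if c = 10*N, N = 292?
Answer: 11680/1849 ≈ 6.3169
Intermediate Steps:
d = -4 (d = -7 + 3 = -4)
v = 43/2 ≈ 21.500
c = 2920 (c = 10*292 = 2920)
c/(v**2) = 2920/((43/2)**2) = 2920/(1849/4) = 2920*(4/1849) = 11680/1849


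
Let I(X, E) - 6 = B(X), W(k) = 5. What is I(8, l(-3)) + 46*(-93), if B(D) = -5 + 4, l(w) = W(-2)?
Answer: -4273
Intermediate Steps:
l(w) = 5
B(D) = -1
I(X, E) = 5 (I(X, E) = 6 - 1 = 5)
I(8, l(-3)) + 46*(-93) = 5 + 46*(-93) = 5 - 4278 = -4273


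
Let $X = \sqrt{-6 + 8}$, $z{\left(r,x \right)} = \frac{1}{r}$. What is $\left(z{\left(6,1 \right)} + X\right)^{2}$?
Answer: $\frac{73}{36} + \frac{\sqrt{2}}{3} \approx 2.4992$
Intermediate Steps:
$X = \sqrt{2} \approx 1.4142$
$\left(z{\left(6,1 \right)} + X\right)^{2} = \left(\frac{1}{6} + \sqrt{2}\right)^{2}$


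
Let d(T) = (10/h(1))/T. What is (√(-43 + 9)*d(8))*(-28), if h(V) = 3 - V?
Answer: -35*I*√34/2 ≈ -102.04*I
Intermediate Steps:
d(T) = 5/T (d(T) = (10/(3 - 1*1))/T = (10/(3 - 1))/T = (10/2)/T = (10*(½))/T = 5/T)
(√(-43 + 9)*d(8))*(-28) = (√(-43 + 9)*(5/8))*(-28) = (√(-34)*(5*(⅛)))*(-28) = ((I*√34)*(5/8))*(-28) = (5*I*√34/8)*(-28) = -35*I*√34/2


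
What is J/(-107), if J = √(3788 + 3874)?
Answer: -√7662/107 ≈ -0.81806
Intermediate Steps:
J = √7662 ≈ 87.533
J/(-107) = √7662/(-107) = √7662*(-1/107) = -√7662/107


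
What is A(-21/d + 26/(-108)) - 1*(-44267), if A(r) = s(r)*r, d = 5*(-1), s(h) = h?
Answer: 3228207061/72900 ≈ 44283.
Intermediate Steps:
d = -5
A(r) = r² (A(r) = r*r = r²)
A(-21/d + 26/(-108)) - 1*(-44267) = (-21/(-5) + 26/(-108))² - 1*(-44267) = (-21*(-⅕) + 26*(-1/108))² + 44267 = (21/5 - 13/54)² + 44267 = (1069/270)² + 44267 = 1142761/72900 + 44267 = 3228207061/72900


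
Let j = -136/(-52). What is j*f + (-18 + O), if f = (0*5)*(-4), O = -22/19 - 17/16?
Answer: -6147/304 ≈ -20.220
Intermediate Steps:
O = -675/304 (O = -22*1/19 - 17*1/16 = -22/19 - 17/16 = -675/304 ≈ -2.2204)
f = 0 (f = 0*(-4) = 0)
j = 34/13 (j = -136*(-1/52) = 34/13 ≈ 2.6154)
j*f + (-18 + O) = (34/13)*0 + (-18 - 675/304) = 0 - 6147/304 = -6147/304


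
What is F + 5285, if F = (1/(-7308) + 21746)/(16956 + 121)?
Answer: 659720133827/124798716 ≈ 5286.3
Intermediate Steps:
F = 158919767/124798716 (F = (-1/7308 + 21746)/17077 = (158919767/7308)*(1/17077) = 158919767/124798716 ≈ 1.2734)
F + 5285 = 158919767/124798716 + 5285 = 659720133827/124798716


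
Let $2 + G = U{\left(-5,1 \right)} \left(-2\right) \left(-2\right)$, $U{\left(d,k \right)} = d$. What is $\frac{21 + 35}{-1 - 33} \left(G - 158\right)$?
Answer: $\frac{5040}{17} \approx 296.47$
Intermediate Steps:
$G = -22$ ($G = -2 + \left(-5\right) \left(-2\right) \left(-2\right) = -2 + 10 \left(-2\right) = -2 - 20 = -22$)
$\frac{21 + 35}{-1 - 33} \left(G - 158\right) = \frac{21 + 35}{-1 - 33} \left(-22 - 158\right) = \frac{56}{-34} \left(-180\right) = 56 \left(- \frac{1}{34}\right) \left(-180\right) = \left(- \frac{28}{17}\right) \left(-180\right) = \frac{5040}{17}$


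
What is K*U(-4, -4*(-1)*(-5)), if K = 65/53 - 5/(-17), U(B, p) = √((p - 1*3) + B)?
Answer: 4110*I*√3/901 ≈ 7.9009*I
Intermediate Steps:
U(B, p) = √(-3 + B + p) (U(B, p) = √((p - 3) + B) = √((-3 + p) + B) = √(-3 + B + p))
K = 1370/901 (K = 65*(1/53) - 5*(-1/17) = 65/53 + 5/17 = 1370/901 ≈ 1.5205)
K*U(-4, -4*(-1)*(-5)) = 1370*√(-3 - 4 - 4*(-1)*(-5))/901 = 1370*√(-3 - 4 + 4*(-5))/901 = 1370*√(-3 - 4 - 20)/901 = 1370*√(-27)/901 = 1370*(3*I*√3)/901 = 4110*I*√3/901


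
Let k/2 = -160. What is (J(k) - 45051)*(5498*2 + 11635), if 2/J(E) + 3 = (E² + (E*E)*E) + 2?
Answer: -33304186746468043/32665601 ≈ -1.0195e+9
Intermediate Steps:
k = -320 (k = 2*(-160) = -320)
J(E) = 2/(-1 + E² + E³) (J(E) = 2/(-3 + ((E² + (E*E)*E) + 2)) = 2/(-3 + ((E² + E²*E) + 2)) = 2/(-3 + ((E² + E³) + 2)) = 2/(-3 + (2 + E² + E³)) = 2/(-1 + E² + E³))
(J(k) - 45051)*(5498*2 + 11635) = (2/(-1 + (-320)² + (-320)³) - 45051)*(5498*2 + 11635) = (2/(-1 + 102400 - 32768000) - 45051)*(10996 + 11635) = (2/(-32665601) - 45051)*22631 = (2*(-1/32665601) - 45051)*22631 = (-2/32665601 - 45051)*22631 = -1471617990653/32665601*22631 = -33304186746468043/32665601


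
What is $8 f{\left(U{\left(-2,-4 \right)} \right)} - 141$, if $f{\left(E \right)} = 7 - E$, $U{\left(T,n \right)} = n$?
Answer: $-53$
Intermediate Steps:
$8 f{\left(U{\left(-2,-4 \right)} \right)} - 141 = 8 \left(7 - -4\right) - 141 = 8 \left(7 + 4\right) - 141 = 8 \cdot 11 - 141 = 88 - 141 = -53$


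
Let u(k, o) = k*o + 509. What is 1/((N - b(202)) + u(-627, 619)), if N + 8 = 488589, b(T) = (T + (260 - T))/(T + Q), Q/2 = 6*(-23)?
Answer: 37/3736279 ≈ 9.9029e-6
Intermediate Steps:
Q = -276 (Q = 2*(6*(-23)) = 2*(-138) = -276)
b(T) = 260/(-276 + T) (b(T) = (T + (260 - T))/(T - 276) = 260/(-276 + T))
N = 488581 (N = -8 + 488589 = 488581)
u(k, o) = 509 + k*o
1/((N - b(202)) + u(-627, 619)) = 1/((488581 - 260/(-276 + 202)) + (509 - 627*619)) = 1/((488581 - 260/(-74)) + (509 - 388113)) = 1/((488581 - 260*(-1)/74) - 387604) = 1/((488581 - 1*(-130/37)) - 387604) = 1/((488581 + 130/37) - 387604) = 1/(18077627/37 - 387604) = 1/(3736279/37) = 37/3736279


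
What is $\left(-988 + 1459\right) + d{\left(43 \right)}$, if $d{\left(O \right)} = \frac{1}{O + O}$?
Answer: $\frac{40507}{86} \approx 471.01$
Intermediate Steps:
$d{\left(O \right)} = \frac{1}{2 O}$
$\left(-988 + 1459\right) + d{\left(43 \right)} = \left(-988 + 1459\right) + \frac{1}{2 \cdot 43} = 471 + \frac{1}{2} \cdot \frac{1}{43} = 471 + \frac{1}{86} = \frac{40507}{86}$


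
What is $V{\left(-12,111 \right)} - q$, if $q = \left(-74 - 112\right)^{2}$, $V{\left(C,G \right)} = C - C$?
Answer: $-34596$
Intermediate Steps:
$V{\left(C,G \right)} = 0$
$q = 34596$ ($q = \left(-186\right)^{2} = 34596$)
$V{\left(-12,111 \right)} - q = 0 - 34596 = -34596$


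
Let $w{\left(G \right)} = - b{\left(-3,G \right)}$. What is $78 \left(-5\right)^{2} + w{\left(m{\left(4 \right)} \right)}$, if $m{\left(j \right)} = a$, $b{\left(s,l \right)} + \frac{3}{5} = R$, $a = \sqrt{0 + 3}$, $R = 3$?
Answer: $\frac{9738}{5} \approx 1947.6$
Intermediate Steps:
$a = \sqrt{3} \approx 1.732$
$b{\left(s,l \right)} = \frac{12}{5}$ ($b{\left(s,l \right)} = - \frac{3}{5} + 3 = \frac{12}{5}$)
$m{\left(j \right)} = \sqrt{3}$
$w{\left(G \right)} = - \frac{12}{5}$ ($w{\left(G \right)} = \left(-1\right) \frac{12}{5} = - \frac{12}{5}$)
$78 \left(-5\right)^{2} + w{\left(m{\left(4 \right)} \right)} = 78 \left(-5\right)^{2} - \frac{12}{5} = 78 \cdot 25 - \frac{12}{5} = 1950 - \frac{12}{5} = \frac{9738}{5}$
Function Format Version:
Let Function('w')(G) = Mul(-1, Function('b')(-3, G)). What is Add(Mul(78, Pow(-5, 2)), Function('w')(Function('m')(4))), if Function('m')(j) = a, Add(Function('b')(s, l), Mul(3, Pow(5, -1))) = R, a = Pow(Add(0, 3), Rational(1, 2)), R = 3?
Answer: Rational(9738, 5) ≈ 1947.6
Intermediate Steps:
a = Pow(3, Rational(1, 2)) ≈ 1.7320
Function('b')(s, l) = Rational(12, 5) (Function('b')(s, l) = Add(Rational(-3, 5), 3) = Rational(12, 5))
Function('m')(j) = Pow(3, Rational(1, 2))
Function('w')(G) = Rational(-12, 5) (Function('w')(G) = Mul(-1, Rational(12, 5)) = Rational(-12, 5))
Add(Mul(78, Pow(-5, 2)), Function('w')(Function('m')(4))) = Add(Mul(78, Pow(-5, 2)), Rational(-12, 5)) = Add(Mul(78, 25), Rational(-12, 5)) = Add(1950, Rational(-12, 5)) = Rational(9738, 5)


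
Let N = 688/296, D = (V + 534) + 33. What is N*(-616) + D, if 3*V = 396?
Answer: -27113/37 ≈ -732.78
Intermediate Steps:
V = 132 (V = (1/3)*396 = 132)
D = 699 (D = (132 + 534) + 33 = 666 + 33 = 699)
N = 86/37 (N = 688*(1/296) = 86/37 ≈ 2.3243)
N*(-616) + D = (86/37)*(-616) + 699 = -52976/37 + 699 = -27113/37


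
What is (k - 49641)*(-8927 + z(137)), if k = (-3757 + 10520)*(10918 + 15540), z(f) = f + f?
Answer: -1547898939889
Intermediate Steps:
z(f) = 2*f
k = 178935454 (k = 6763*26458 = 178935454)
(k - 49641)*(-8927 + z(137)) = (178935454 - 49641)*(-8927 + 2*137) = 178885813*(-8927 + 274) = 178885813*(-8653) = -1547898939889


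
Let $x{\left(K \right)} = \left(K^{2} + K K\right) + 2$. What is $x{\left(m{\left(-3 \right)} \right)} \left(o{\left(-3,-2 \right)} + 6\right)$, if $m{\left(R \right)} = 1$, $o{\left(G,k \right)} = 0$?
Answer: $24$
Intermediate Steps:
$x{\left(K \right)} = 2 + 2 K^{2}$ ($x{\left(K \right)} = \left(K^{2} + K^{2}\right) + 2 = 2 K^{2} + 2 = 2 + 2 K^{2}$)
$x{\left(m{\left(-3 \right)} \right)} \left(o{\left(-3,-2 \right)} + 6\right) = \left(2 + 2 \cdot 1^{2}\right) \left(0 + 6\right) = \left(2 + 2 \cdot 1\right) 6 = \left(2 + 2\right) 6 = 4 \cdot 6 = 24$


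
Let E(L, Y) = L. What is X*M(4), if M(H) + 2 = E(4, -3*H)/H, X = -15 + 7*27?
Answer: -174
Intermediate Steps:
X = 174 (X = -15 + 189 = 174)
M(H) = -2 + 4/H
X*M(4) = 174*(-2 + 4/4) = 174*(-2 + 4*(¼)) = 174*(-2 + 1) = 174*(-1) = -174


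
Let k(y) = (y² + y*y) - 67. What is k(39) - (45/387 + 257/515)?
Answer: 65867749/22145 ≈ 2974.4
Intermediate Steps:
k(y) = -67 + 2*y² (k(y) = (y² + y²) - 67 = 2*y² - 67 = -67 + 2*y²)
k(39) - (45/387 + 257/515) = (-67 + 2*39²) - (45/387 + 257/515) = (-67 + 2*1521) - (45*(1/387) + 257*(1/515)) = (-67 + 3042) - (5/43 + 257/515) = 2975 - 1*13626/22145 = 2975 - 13626/22145 = 65867749/22145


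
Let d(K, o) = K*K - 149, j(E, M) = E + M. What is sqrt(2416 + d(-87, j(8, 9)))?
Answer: 2*sqrt(2459) ≈ 99.177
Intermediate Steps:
d(K, o) = -149 + K**2 (d(K, o) = K**2 - 149 = -149 + K**2)
sqrt(2416 + d(-87, j(8, 9))) = sqrt(2416 + (-149 + (-87)**2)) = sqrt(2416 + (-149 + 7569)) = sqrt(2416 + 7420) = sqrt(9836) = 2*sqrt(2459)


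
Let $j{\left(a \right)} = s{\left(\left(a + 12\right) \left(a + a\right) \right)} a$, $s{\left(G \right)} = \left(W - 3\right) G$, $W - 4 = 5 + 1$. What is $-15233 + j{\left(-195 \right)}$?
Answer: $-97435283$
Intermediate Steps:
$W = 10$ ($W = 4 + \left(5 + 1\right) = 4 + 6 = 10$)
$s{\left(G \right)} = 7 G$ ($s{\left(G \right)} = \left(10 - 3\right) G = 7 G$)
$j{\left(a \right)} = 14 a^{2} \left(12 + a\right)$ ($j{\left(a \right)} = 7 \left(a + 12\right) \left(a + a\right) a = 7 \left(12 + a\right) 2 a a = 7 \cdot 2 a \left(12 + a\right) a = 14 a \left(12 + a\right) a = 14 a^{2} \left(12 + a\right)$)
$-15233 + j{\left(-195 \right)} = -15233 + 14 \left(-195\right)^{2} \left(12 - 195\right) = -15233 + 14 \cdot 38025 \left(-183\right) = -15233 - 97420050 = -97435283$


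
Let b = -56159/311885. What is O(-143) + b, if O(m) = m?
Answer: -44655714/311885 ≈ -143.18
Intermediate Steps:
b = -56159/311885 (b = -56159*1/311885 = -56159/311885 ≈ -0.18006)
O(-143) + b = -143 - 56159/311885 = -44655714/311885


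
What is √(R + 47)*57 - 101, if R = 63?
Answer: -101 + 57*√110 ≈ 496.82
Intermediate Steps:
√(R + 47)*57 - 101 = √(63 + 47)*57 - 101 = √110*57 - 101 = 57*√110 - 101 = -101 + 57*√110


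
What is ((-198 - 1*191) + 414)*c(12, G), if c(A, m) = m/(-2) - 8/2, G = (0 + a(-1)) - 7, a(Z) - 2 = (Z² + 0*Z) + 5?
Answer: -225/2 ≈ -112.50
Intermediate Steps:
a(Z) = 7 + Z² (a(Z) = 2 + ((Z² + 0*Z) + 5) = 2 + ((Z² + 0) + 5) = 2 + (Z² + 5) = 2 + (5 + Z²) = 7 + Z²)
G = 1 (G = (0 + (7 + (-1)²)) - 7 = (0 + (7 + 1)) - 7 = (0 + 8) - 7 = 8 - 7 = 1)
c(A, m) = -4 - m/2 (c(A, m) = m*(-½) - 8*½ = -m/2 - 4 = -4 - m/2)
((-198 - 1*191) + 414)*c(12, G) = ((-198 - 1*191) + 414)*(-4 - ½*1) = ((-198 - 191) + 414)*(-4 - ½) = (-389 + 414)*(-9/2) = 25*(-9/2) = -225/2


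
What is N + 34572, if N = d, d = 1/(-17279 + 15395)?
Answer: 65133647/1884 ≈ 34572.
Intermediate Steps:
d = -1/1884 (d = 1/(-1884) = -1/1884 ≈ -0.00053079)
N = -1/1884 ≈ -0.00053079
N + 34572 = -1/1884 + 34572 = 65133647/1884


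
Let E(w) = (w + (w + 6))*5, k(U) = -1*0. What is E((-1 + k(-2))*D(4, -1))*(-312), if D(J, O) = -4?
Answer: -21840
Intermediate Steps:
k(U) = 0
E(w) = 30 + 10*w (E(w) = (w + (6 + w))*5 = (6 + 2*w)*5 = 30 + 10*w)
E((-1 + k(-2))*D(4, -1))*(-312) = (30 + 10*((-1 + 0)*(-4)))*(-312) = (30 + 10*(-1*(-4)))*(-312) = (30 + 10*4)*(-312) = (30 + 40)*(-312) = 70*(-312) = -21840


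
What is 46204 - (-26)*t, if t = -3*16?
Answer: 44956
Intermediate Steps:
t = -48
46204 - (-26)*t = 46204 - (-26)*(-48) = 46204 - 1*1248 = 46204 - 1248 = 44956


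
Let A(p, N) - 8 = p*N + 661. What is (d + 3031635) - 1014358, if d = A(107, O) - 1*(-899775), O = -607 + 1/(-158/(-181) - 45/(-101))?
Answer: 68762319583/24103 ≈ 2.8529e+6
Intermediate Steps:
O = -14612240/24103 (O = -607 + 1/(-158*(-1/181) - 45*(-1/101)) = -607 + 1/(158/181 + 45/101) = -607 + 1/(24103/18281) = -607 + 18281/24103 = -14612240/24103 ≈ -606.24)
A(p, N) = 669 + N*p (A(p, N) = 8 + (p*N + 661) = 8 + (N*p + 661) = 8 + (661 + N*p) = 669 + N*p)
d = 20139892052/24103 (d = (669 - 14612240/24103*107) - 1*(-899775) = (669 - 1563509680/24103) + 899775 = -1547384773/24103 + 899775 = 20139892052/24103 ≈ 8.3558e+5)
(d + 3031635) - 1014358 = (20139892052/24103 + 3031635) - 1014358 = 93211390457/24103 - 1014358 = 68762319583/24103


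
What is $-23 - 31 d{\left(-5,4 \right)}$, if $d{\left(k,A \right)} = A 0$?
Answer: $-23$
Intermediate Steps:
$d{\left(k,A \right)} = 0$
$-23 - 31 d{\left(-5,4 \right)} = -23 - 0 = -23 + 0 = -23$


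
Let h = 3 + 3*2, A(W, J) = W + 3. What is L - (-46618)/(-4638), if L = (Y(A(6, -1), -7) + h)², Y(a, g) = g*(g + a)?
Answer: 34666/2319 ≈ 14.949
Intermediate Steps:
A(W, J) = 3 + W
Y(a, g) = g*(a + g)
h = 9 (h = 3 + 6 = 9)
L = 25 (L = (-7*((3 + 6) - 7) + 9)² = (-7*(9 - 7) + 9)² = (-7*2 + 9)² = (-14 + 9)² = (-5)² = 25)
L - (-46618)/(-4638) = 25 - (-46618)/(-4638) = 25 - (-46618)*(-1)/4638 = 25 - 1*23309/2319 = 25 - 23309/2319 = 34666/2319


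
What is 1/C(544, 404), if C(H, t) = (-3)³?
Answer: -1/27 ≈ -0.037037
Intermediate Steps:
C(H, t) = -27
1/C(544, 404) = 1/(-27) = -1/27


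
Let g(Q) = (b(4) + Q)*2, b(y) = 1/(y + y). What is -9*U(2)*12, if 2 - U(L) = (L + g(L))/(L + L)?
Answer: -189/4 ≈ -47.250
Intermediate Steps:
b(y) = 1/(2*y)
g(Q) = 1/4 + 2*Q (g(Q) = ((1/2)/4 + Q)*2 = ((1/2)*(1/4) + Q)*2 = (1/8 + Q)*2 = 1/4 + 2*Q)
U(L) = 2 - (1/4 + 3*L)/(2*L) (U(L) = 2 - (L + (1/4 + 2*L))/(L + L) = 2 - (1/4 + 3*L)/(2*L))
-9*U(2)*12 = -9*(-1 + 4*2)/(8*2)*12 = -9*(-1 + 8)/(8*2)*12 = -9*7/(8*2)*12 = -9*7/16*12 = -63/16*12 = -189/4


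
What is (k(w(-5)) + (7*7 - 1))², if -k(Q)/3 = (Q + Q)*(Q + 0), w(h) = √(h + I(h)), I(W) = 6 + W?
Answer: 5184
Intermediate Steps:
w(h) = √(6 + 2*h) (w(h) = √(h + (6 + h)) = √(6 + 2*h))
k(Q) = -6*Q² (k(Q) = -3*(Q + Q)*(Q + 0) = -3*2*Q*Q = -6*Q²)
(k(w(-5)) + (7*7 - 1))² = (-6*(√(6 + 2*(-5)))² + (7*7 - 1))² = (-6*(√(6 - 10))² + (49 - 1))² = (-6*(√(-4))² + 48)² = (-6*(2*I)² + 48)² = (-6*(-4) + 48)² = (24 + 48)² = 72² = 5184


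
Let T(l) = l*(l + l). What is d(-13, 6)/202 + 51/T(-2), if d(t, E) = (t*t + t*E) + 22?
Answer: 5603/808 ≈ 6.9344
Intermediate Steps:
d(t, E) = 22 + t² + E*t (d(t, E) = (t² + E*t) + 22 = 22 + t² + E*t)
T(l) = 2*l² (T(l) = l*(2*l) = 2*l²)
d(-13, 6)/202 + 51/T(-2) = (22 + (-13)² + 6*(-13))/202 + 51/((2*(-2)²)) = (22 + 169 - 78)*(1/202) + 51/((2*4)) = 113*(1/202) + 51/8 = 113/202 + 51*(⅛) = 113/202 + 51/8 = 5603/808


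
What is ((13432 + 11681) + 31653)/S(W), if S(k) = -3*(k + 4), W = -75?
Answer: 18922/71 ≈ 266.51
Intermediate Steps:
S(k) = -12 - 3*k (S(k) = -3*(4 + k) = -12 - 3*k)
((13432 + 11681) + 31653)/S(W) = ((13432 + 11681) + 31653)/(-12 - 3*(-75)) = (25113 + 31653)/(-12 + 225) = 56766/213 = 56766*(1/213) = 18922/71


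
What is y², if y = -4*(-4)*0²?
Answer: 0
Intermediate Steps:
y = 0 (y = 16*0 = 0)
y² = 0² = 0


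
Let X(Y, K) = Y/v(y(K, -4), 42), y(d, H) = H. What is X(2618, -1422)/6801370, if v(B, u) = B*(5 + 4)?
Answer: -1309/122424660 ≈ -1.0692e-5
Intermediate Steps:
v(B, u) = 9*B (v(B, u) = B*9 = 9*B)
X(Y, K) = -Y/36 (X(Y, K) = Y/((9*(-4))) = Y/(-36) = Y*(-1/36) = -Y/36)
X(2618, -1422)/6801370 = -1/36*2618/6801370 = -1309/18*1/6801370 = -1309/122424660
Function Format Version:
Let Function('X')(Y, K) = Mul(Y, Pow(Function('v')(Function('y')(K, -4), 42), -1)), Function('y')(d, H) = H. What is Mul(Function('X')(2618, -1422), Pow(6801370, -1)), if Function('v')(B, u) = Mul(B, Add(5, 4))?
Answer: Rational(-1309, 122424660) ≈ -1.0692e-5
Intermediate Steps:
Function('v')(B, u) = Mul(9, B) (Function('v')(B, u) = Mul(B, 9) = Mul(9, B))
Function('X')(Y, K) = Mul(Rational(-1, 36), Y) (Function('X')(Y, K) = Mul(Y, Pow(Mul(9, -4), -1)) = Mul(Y, Pow(-36, -1)) = Mul(Y, Rational(-1, 36)) = Mul(Rational(-1, 36), Y))
Mul(Function('X')(2618, -1422), Pow(6801370, -1)) = Mul(Mul(Rational(-1, 36), 2618), Pow(6801370, -1)) = Mul(Rational(-1309, 18), Rational(1, 6801370)) = Rational(-1309, 122424660)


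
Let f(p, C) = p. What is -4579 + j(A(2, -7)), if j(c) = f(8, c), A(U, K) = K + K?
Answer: -4571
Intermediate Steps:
A(U, K) = 2*K
j(c) = 8
-4579 + j(A(2, -7)) = -4579 + 8 = -4571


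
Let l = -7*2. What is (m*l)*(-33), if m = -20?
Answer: -9240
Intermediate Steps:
l = -14
(m*l)*(-33) = -20*(-14)*(-33) = 280*(-33) = -9240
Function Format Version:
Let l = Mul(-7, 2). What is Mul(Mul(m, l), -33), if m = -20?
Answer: -9240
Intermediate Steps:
l = -14
Mul(Mul(m, l), -33) = Mul(Mul(-20, -14), -33) = Mul(280, -33) = -9240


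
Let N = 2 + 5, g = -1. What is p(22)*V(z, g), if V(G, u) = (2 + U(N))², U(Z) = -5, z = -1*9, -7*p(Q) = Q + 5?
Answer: -243/7 ≈ -34.714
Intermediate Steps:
p(Q) = -5/7 - Q/7 (p(Q) = -(Q + 5)/7 = -(5 + Q)/7 = -5/7 - Q/7)
N = 7
z = -9
V(G, u) = 9 (V(G, u) = (2 - 5)² = (-3)² = 9)
p(22)*V(z, g) = (-5/7 - ⅐*22)*9 = (-5/7 - 22/7)*9 = -27/7*9 = -243/7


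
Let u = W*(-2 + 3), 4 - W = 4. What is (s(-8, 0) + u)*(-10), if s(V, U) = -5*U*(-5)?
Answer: 0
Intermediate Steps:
W = 0 (W = 4 - 1*4 = 4 - 4 = 0)
s(V, U) = 25*U
u = 0 (u = 0*(-2 + 3) = 0*1 = 0)
(s(-8, 0) + u)*(-10) = (25*0 + 0)*(-10) = (0 + 0)*(-10) = 0*(-10) = 0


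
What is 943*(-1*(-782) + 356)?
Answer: 1073134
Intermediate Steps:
943*(-1*(-782) + 356) = 943*(782 + 356) = 943*1138 = 1073134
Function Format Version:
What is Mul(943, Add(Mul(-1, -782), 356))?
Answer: 1073134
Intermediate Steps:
Mul(943, Add(Mul(-1, -782), 356)) = Mul(943, Add(782, 356)) = Mul(943, 1138) = 1073134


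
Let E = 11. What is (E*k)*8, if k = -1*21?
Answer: -1848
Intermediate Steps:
k = -21
(E*k)*8 = (11*(-21))*8 = -231*8 = -1848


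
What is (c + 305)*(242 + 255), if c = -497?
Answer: -95424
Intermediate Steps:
(c + 305)*(242 + 255) = (-497 + 305)*(242 + 255) = -192*497 = -95424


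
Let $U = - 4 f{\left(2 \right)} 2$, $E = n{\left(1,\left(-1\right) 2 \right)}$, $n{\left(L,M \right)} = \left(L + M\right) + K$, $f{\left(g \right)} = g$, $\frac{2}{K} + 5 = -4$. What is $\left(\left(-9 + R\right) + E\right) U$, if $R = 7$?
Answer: $\frac{464}{9} \approx 51.556$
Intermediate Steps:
$K = - \frac{2}{9}$ ($K = \frac{2}{-5 - 4} = \frac{2}{-9} = 2 \left(- \frac{1}{9}\right) = - \frac{2}{9} \approx -0.22222$)
$n{\left(L,M \right)} = - \frac{2}{9} + L + M$ ($n{\left(L,M \right)} = \left(L + M\right) - \frac{2}{9} = - \frac{2}{9} + L + M$)
$E = - \frac{11}{9}$ ($E = - \frac{2}{9} + 1 - 2 = - \frac{11}{9} \approx -1.2222$)
$U = -16$ ($U = \left(-4\right) 2 \cdot 2 = \left(-8\right) 2 = -16$)
$\left(\left(-9 + R\right) + E\right) U = \left(\left(-9 + 7\right) - \frac{11}{9}\right) \left(-16\right) = \left(-2 - \frac{11}{9}\right) \left(-16\right) = \left(- \frac{29}{9}\right) \left(-16\right) = \frac{464}{9}$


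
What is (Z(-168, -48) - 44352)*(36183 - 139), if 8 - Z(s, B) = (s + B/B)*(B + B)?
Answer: -2176192544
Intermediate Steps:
Z(s, B) = 8 - 2*B*(1 + s) (Z(s, B) = 8 - (s + B/B)*(B + B) = 8 - (s + 1)*2*B = 8 - (1 + s)*2*B = 8 - 2*B*(1 + s))
(Z(-168, -48) - 44352)*(36183 - 139) = ((8 - 2*(-48) - 2*(-48)*(-168)) - 44352)*(36183 - 139) = ((8 + 96 - 16128) - 44352)*36044 = (-16024 - 44352)*36044 = -60376*36044 = -2176192544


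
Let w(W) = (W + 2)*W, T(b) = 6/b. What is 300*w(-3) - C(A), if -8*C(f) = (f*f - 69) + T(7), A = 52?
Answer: 68851/56 ≈ 1229.5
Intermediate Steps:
w(W) = W*(2 + W) (w(W) = (2 + W)*W = W*(2 + W))
C(f) = 477/56 - f**2/8 (C(f) = -((f*f - 69) + 6/7)/8 = -((f**2 - 69) + 6*(1/7))/8 = -((-69 + f**2) + 6/7)/8 = -(-477/7 + f**2)/8 = 477/56 - f**2/8)
300*w(-3) - C(A) = 300*(-3*(2 - 3)) - (477/56 - 1/8*52**2) = 300*(-3*(-1)) - (477/56 - 1/8*2704) = 300*3 - (477/56 - 338) = 900 - 1*(-18451/56) = 900 + 18451/56 = 68851/56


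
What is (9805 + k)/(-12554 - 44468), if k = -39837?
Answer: 15016/28511 ≈ 0.52667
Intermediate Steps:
(9805 + k)/(-12554 - 44468) = (9805 - 39837)/(-12554 - 44468) = -30032/(-57022) = -30032*(-1/57022) = 15016/28511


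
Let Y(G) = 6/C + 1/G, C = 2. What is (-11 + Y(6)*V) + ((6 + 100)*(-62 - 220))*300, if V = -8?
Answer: -26902909/3 ≈ -8.9676e+6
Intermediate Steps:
Y(G) = 3 + 1/G (Y(G) = 6/2 + 1/G = 6*(½) + 1/G = 3 + 1/G)
(-11 + Y(6)*V) + ((6 + 100)*(-62 - 220))*300 = (-11 + (3 + 1/6)*(-8)) + ((6 + 100)*(-62 - 220))*300 = (-11 + (3 + ⅙)*(-8)) + (106*(-282))*300 = (-11 + (19/6)*(-8)) - 29892*300 = (-11 - 76/3) - 8967600 = -109/3 - 8967600 = -26902909/3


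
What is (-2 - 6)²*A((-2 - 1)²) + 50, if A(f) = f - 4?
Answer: 370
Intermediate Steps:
A(f) = -4 + f
(-2 - 6)²*A((-2 - 1)²) + 50 = (-2 - 6)²*(-4 + (-2 - 1)²) + 50 = (-8)²*(-4 + (-3)²) + 50 = 64*(-4 + 9) + 50 = 64*5 + 50 = 320 + 50 = 370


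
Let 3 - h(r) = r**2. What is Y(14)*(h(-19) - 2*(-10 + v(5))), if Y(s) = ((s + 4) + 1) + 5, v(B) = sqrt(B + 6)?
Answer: -8112 - 48*sqrt(11) ≈ -8271.2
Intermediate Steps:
v(B) = sqrt(6 + B)
h(r) = 3 - r**2
Y(s) = 10 + s (Y(s) = ((4 + s) + 1) + 5 = (5 + s) + 5 = 10 + s)
Y(14)*(h(-19) - 2*(-10 + v(5))) = (10 + 14)*((3 - 1*(-19)**2) - 2*(-10 + sqrt(6 + 5))) = 24*((3 - 1*361) - 2*(-10 + sqrt(11))) = 24*((3 - 361) + (20 - 2*sqrt(11))) = 24*(-358 + (20 - 2*sqrt(11))) = 24*(-338 - 2*sqrt(11)) = -8112 - 48*sqrt(11)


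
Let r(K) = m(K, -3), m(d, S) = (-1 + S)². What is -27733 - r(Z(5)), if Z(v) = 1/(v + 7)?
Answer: -27749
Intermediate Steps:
Z(v) = 1/(7 + v)
r(K) = 16 (r(K) = (-1 - 3)² = (-4)² = 16)
-27733 - r(Z(5)) = -27733 - 1*16 = -27733 - 16 = -27749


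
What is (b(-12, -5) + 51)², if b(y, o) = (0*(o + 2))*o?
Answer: 2601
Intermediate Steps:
b(y, o) = 0 (b(y, o) = (0*(2 + o))*o = 0*o = 0)
(b(-12, -5) + 51)² = (0 + 51)² = 51² = 2601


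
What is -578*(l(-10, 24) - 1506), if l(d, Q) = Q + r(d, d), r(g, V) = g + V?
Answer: 868156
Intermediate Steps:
r(g, V) = V + g
l(d, Q) = Q + 2*d (l(d, Q) = Q + (d + d) = Q + 2*d)
-578*(l(-10, 24) - 1506) = -578*((24 + 2*(-10)) - 1506) = -578*((24 - 20) - 1506) = -578*(4 - 1506) = -578*(-1502) = 868156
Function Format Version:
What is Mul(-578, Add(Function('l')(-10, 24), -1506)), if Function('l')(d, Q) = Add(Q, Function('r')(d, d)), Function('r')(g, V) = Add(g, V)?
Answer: 868156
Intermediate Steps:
Function('r')(g, V) = Add(V, g)
Function('l')(d, Q) = Add(Q, Mul(2, d)) (Function('l')(d, Q) = Add(Q, Add(d, d)) = Add(Q, Mul(2, d)))
Mul(-578, Add(Function('l')(-10, 24), -1506)) = Mul(-578, Add(Add(24, Mul(2, -10)), -1506)) = Mul(-578, Add(Add(24, -20), -1506)) = Mul(-578, Add(4, -1506)) = Mul(-578, -1502) = 868156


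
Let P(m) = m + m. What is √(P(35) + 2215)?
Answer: √2285 ≈ 47.802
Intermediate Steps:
P(m) = 2*m
√(P(35) + 2215) = √(2*35 + 2215) = √(70 + 2215) = √2285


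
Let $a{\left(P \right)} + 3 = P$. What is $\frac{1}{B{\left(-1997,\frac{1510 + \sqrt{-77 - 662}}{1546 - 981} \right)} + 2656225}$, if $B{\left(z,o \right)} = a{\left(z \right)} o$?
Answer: $\frac{1353963401}{3589194325442825} + \frac{1808 i \sqrt{739}}{3589194325442825} \approx 3.7723 \cdot 10^{-7} + 1.3694 \cdot 10^{-11} i$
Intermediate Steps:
$a{\left(P \right)} = -3 + P$
$B{\left(z,o \right)} = o \left(-3 + z\right)$ ($B{\left(z,o \right)} = \left(-3 + z\right) o = o \left(-3 + z\right)$)
$\frac{1}{B{\left(-1997,\frac{1510 + \sqrt{-77 - 662}}{1546 - 981} \right)} + 2656225} = \frac{1}{\frac{1510 + \sqrt{-77 - 662}}{1546 - 981} \left(-3 - 1997\right) + 2656225} = \frac{1}{\frac{1510 + \sqrt{-739}}{565} \left(-2000\right) + 2656225} = \frac{1}{\left(1510 + i \sqrt{739}\right) \frac{1}{565} \left(-2000\right) + 2656225} = \frac{1}{\left(\frac{302}{113} + \frac{i \sqrt{739}}{565}\right) \left(-2000\right) + 2656225} = \frac{1}{\left(- \frac{604000}{113} - \frac{400 i \sqrt{739}}{113}\right) + 2656225} = \frac{1}{\frac{299549425}{113} - \frac{400 i \sqrt{739}}{113}}$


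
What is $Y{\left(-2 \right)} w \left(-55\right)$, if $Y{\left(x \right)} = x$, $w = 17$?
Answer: $1870$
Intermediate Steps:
$Y{\left(-2 \right)} w \left(-55\right) = \left(-2\right) 17 \left(-55\right) = \left(-34\right) \left(-55\right) = 1870$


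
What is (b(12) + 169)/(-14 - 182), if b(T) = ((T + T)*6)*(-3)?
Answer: 263/196 ≈ 1.3418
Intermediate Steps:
b(T) = -36*T (b(T) = ((2*T)*6)*(-3) = (12*T)*(-3) = -36*T)
(b(12) + 169)/(-14 - 182) = (-36*12 + 169)/(-14 - 182) = (-432 + 169)/(-196) = -263*(-1/196) = 263/196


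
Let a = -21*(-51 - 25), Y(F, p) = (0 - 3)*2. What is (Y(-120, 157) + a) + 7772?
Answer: 9362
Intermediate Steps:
Y(F, p) = -6 (Y(F, p) = -3*2 = -6)
a = 1596 (a = -21*(-76) = 1596)
(Y(-120, 157) + a) + 7772 = (-6 + 1596) + 7772 = 1590 + 7772 = 9362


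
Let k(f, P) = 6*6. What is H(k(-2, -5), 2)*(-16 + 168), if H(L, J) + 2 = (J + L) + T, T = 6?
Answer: 6384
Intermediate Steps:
k(f, P) = 36
H(L, J) = 4 + J + L (H(L, J) = -2 + ((J + L) + 6) = -2 + (6 + J + L) = 4 + J + L)
H(k(-2, -5), 2)*(-16 + 168) = (4 + 2 + 36)*(-16 + 168) = 42*152 = 6384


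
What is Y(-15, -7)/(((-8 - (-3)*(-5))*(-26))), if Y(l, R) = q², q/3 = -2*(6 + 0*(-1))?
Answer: 648/299 ≈ 2.1672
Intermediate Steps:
q = -36 (q = 3*(-2*(6 + 0*(-1))) = 3*(-2*(6 + 0)) = 3*(-2*6) = 3*(-12) = -36)
Y(l, R) = 1296 (Y(l, R) = (-36)² = 1296)
Y(-15, -7)/(((-8 - (-3)*(-5))*(-26))) = 1296/(((-8 - (-3)*(-5))*(-26))) = 1296/(((-8 - 1*15)*(-26))) = 1296/(((-8 - 15)*(-26))) = 1296/((-23*(-26))) = 1296/598 = 1296*(1/598) = 648/299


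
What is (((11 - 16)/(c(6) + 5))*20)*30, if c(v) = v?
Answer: -3000/11 ≈ -272.73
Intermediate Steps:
(((11 - 16)/(c(6) + 5))*20)*30 = (((11 - 16)/(6 + 5))*20)*30 = (-5/11*20)*30 = (-5*1/11*20)*30 = -5/11*20*30 = -100/11*30 = -3000/11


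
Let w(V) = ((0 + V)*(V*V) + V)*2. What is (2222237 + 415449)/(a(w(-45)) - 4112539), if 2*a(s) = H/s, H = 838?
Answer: -480955665240/749880361679 ≈ -0.64138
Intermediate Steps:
w(V) = 2*V + 2*V³ (w(V) = (V*V² + V)*2 = (V³ + V)*2 = (V + V³)*2 = 2*V + 2*V³)
a(s) = 419/s (a(s) = (838/s)/2 = 419/s)
(2222237 + 415449)/(a(w(-45)) - 4112539) = (2222237 + 415449)/(419/((2*(-45)*(1 + (-45)²))) - 4112539) = 2637686/(419/((2*(-45)*(1 + 2025))) - 4112539) = 2637686/(419/((2*(-45)*2026)) - 4112539) = 2637686/(419/(-182340) - 4112539) = 2637686/(419*(-1/182340) - 4112539) = 2637686/(-419/182340 - 4112539) = 2637686/(-749880361679/182340) = 2637686*(-182340/749880361679) = -480955665240/749880361679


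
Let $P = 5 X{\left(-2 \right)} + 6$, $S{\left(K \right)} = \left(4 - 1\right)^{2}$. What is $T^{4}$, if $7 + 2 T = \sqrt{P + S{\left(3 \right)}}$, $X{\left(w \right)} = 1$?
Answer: $\frac{8681}{16} - \frac{483 \sqrt{5}}{2} \approx 2.5521$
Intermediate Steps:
$S{\left(K \right)} = 9$ ($S{\left(K \right)} = 3^{2} = 9$)
$P = 11$ ($P = 5 \cdot 1 + 6 = 5 + 6 = 11$)
$T = - \frac{7}{2} + \sqrt{5}$ ($T = - \frac{7}{2} + \frac{\sqrt{11 + 9}}{2} = - \frac{7}{2} + \frac{\sqrt{20}}{2} = - \frac{7}{2} + \frac{2 \sqrt{5}}{2} = - \frac{7}{2} + \sqrt{5} \approx -1.2639$)
$T^{4} = \left(- \frac{7}{2} + \sqrt{5}\right)^{4}$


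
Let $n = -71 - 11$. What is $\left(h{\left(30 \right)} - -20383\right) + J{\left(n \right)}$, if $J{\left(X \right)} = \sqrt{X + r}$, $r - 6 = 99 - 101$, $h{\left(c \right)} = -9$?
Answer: $20374 + i \sqrt{78} \approx 20374.0 + 8.8318 i$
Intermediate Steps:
$r = 4$ ($r = 6 + \left(99 - 101\right) = 6 - 2 = 4$)
$n = -82$ ($n = -71 - 11 = -82$)
$J{\left(X \right)} = \sqrt{4 + X}$ ($J{\left(X \right)} = \sqrt{X + 4} = \sqrt{4 + X}$)
$\left(h{\left(30 \right)} - -20383\right) + J{\left(n \right)} = \left(-9 - -20383\right) + \sqrt{4 - 82} = \left(-9 + 20383\right) + \sqrt{-78} = 20374 + i \sqrt{78}$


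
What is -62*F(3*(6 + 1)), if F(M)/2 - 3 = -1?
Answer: -248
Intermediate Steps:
F(M) = 4 (F(M) = 6 + 2*(-1) = 6 - 2 = 4)
-62*F(3*(6 + 1)) = -62*4 = -248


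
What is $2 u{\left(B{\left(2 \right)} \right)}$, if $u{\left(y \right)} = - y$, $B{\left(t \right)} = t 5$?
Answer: $-20$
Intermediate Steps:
$B{\left(t \right)} = 5 t$
$2 u{\left(B{\left(2 \right)} \right)} = 2 \left(- 5 \cdot 2\right) = 2 \left(\left(-1\right) 10\right) = 2 \left(-10\right) = -20$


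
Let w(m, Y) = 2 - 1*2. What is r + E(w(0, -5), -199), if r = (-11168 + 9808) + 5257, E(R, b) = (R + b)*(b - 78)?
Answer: 59020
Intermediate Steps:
w(m, Y) = 0 (w(m, Y) = 2 - 2 = 0)
E(R, b) = (-78 + b)*(R + b) (E(R, b) = (R + b)*(-78 + b) = (-78 + b)*(R + b))
r = 3897 (r = -1360 + 5257 = 3897)
r + E(w(0, -5), -199) = 3897 + ((-199)² - 78*0 - 78*(-199) + 0*(-199)) = 3897 + (39601 + 0 + 15522 + 0) = 3897 + 55123 = 59020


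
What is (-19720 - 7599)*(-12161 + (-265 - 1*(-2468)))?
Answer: 272042602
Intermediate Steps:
(-19720 - 7599)*(-12161 + (-265 - 1*(-2468))) = -27319*(-12161 + (-265 + 2468)) = -27319*(-12161 + 2203) = -27319*(-9958) = 272042602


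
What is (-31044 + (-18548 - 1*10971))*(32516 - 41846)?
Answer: 565052790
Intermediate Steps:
(-31044 + (-18548 - 1*10971))*(32516 - 41846) = (-31044 + (-18548 - 10971))*(-9330) = (-31044 - 29519)*(-9330) = -60563*(-9330) = 565052790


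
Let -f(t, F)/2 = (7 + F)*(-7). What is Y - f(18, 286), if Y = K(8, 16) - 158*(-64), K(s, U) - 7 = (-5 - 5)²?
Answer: 6117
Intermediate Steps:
K(s, U) = 107 (K(s, U) = 7 + (-5 - 5)² = 7 + (-10)² = 7 + 100 = 107)
f(t, F) = 98 + 14*F (f(t, F) = -2*(7 + F)*(-7) = -2*(-49 - 7*F) = 98 + 14*F)
Y = 10219 (Y = 107 - 158*(-64) = 107 + 10112 = 10219)
Y - f(18, 286) = 10219 - (98 + 14*286) = 10219 - (98 + 4004) = 10219 - 1*4102 = 10219 - 4102 = 6117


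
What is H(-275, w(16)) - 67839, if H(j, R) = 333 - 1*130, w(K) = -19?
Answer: -67636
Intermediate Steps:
H(j, R) = 203 (H(j, R) = 333 - 130 = 203)
H(-275, w(16)) - 67839 = 203 - 67839 = -67636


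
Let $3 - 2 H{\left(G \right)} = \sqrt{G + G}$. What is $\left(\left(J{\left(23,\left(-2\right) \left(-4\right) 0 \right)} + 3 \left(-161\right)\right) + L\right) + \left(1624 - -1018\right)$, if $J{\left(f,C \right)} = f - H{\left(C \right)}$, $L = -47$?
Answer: $\frac{4267}{2} \approx 2133.5$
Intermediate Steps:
$H{\left(G \right)} = \frac{3}{2} - \frac{\sqrt{2} \sqrt{G}}{2}$ ($H{\left(G \right)} = \frac{3}{2} - \frac{\sqrt{G + G}}{2} = \frac{3}{2} - \frac{\sqrt{2 G}}{2} = \frac{3}{2} - \frac{\sqrt{2} \sqrt{G}}{2}$)
$J{\left(f,C \right)} = - \frac{3}{2} + f + \frac{\sqrt{2} \sqrt{C}}{2}$ ($J{\left(f,C \right)} = f - \left(\frac{3}{2} - \frac{\sqrt{2} \sqrt{C}}{2}\right) = f + \left(- \frac{3}{2} + \frac{\sqrt{2} \sqrt{C}}{2}\right) = - \frac{3}{2} + f + \frac{\sqrt{2} \sqrt{C}}{2}$)
$\left(\left(J{\left(23,\left(-2\right) \left(-4\right) 0 \right)} + 3 \left(-161\right)\right) + L\right) + \left(1624 - -1018\right) = \left(\left(\left(- \frac{3}{2} + 23 + \frac{\sqrt{2} \sqrt{\left(-2\right) \left(-4\right) 0}}{2}\right) + 3 \left(-161\right)\right) - 47\right) + \left(1624 - -1018\right) = \left(\left(\left(- \frac{3}{2} + 23 + \frac{\sqrt{2} \sqrt{8 \cdot 0}}{2}\right) - 483\right) - 47\right) + \left(1624 + 1018\right) = \left(\left(\left(- \frac{3}{2} + 23 + \frac{\sqrt{2} \sqrt{0}}{2}\right) - 483\right) - 47\right) + 2642 = \left(\left(\left(- \frac{3}{2} + 23 + \frac{1}{2} \sqrt{2} \cdot 0\right) - 483\right) - 47\right) + 2642 = \left(\left(\left(- \frac{3}{2} + 23 + 0\right) - 483\right) - 47\right) + 2642 = \left(\left(\frac{43}{2} - 483\right) - 47\right) + 2642 = \left(- \frac{923}{2} - 47\right) + 2642 = - \frac{1017}{2} + 2642 = \frac{4267}{2}$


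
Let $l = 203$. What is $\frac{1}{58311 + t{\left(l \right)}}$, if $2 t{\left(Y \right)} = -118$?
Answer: $\frac{1}{58252} \approx 1.7167 \cdot 10^{-5}$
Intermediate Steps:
$t{\left(Y \right)} = -59$ ($t{\left(Y \right)} = \frac{1}{2} \left(-118\right) = -59$)
$\frac{1}{58311 + t{\left(l \right)}} = \frac{1}{58311 - 59} = \frac{1}{58252}$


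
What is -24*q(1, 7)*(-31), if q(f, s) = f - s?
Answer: -4464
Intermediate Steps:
-24*q(1, 7)*(-31) = -24*(1 - 1*7)*(-31) = -24*(1 - 7)*(-31) = -24*(-6)*(-31) = 144*(-31) = -4464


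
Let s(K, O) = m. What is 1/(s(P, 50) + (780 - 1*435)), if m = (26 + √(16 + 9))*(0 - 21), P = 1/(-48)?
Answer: -1/306 ≈ -0.0032680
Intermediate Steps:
P = -1/48 ≈ -0.020833
m = -651 (m = (26 + √25)*(-21) = (26 + 5)*(-21) = 31*(-21) = -651)
s(K, O) = -651
1/(s(P, 50) + (780 - 1*435)) = 1/(-651 + (780 - 1*435)) = 1/(-651 + (780 - 435)) = 1/(-651 + 345) = 1/(-306) = -1/306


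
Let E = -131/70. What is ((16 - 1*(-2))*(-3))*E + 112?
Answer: 7457/35 ≈ 213.06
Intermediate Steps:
E = -131/70 (E = -131*1/70 = -131/70 ≈ -1.8714)
((16 - 1*(-2))*(-3))*E + 112 = ((16 - 1*(-2))*(-3))*(-131/70) + 112 = ((16 + 2)*(-3))*(-131/70) + 112 = (18*(-3))*(-131/70) + 112 = -54*(-131/70) + 112 = 3537/35 + 112 = 7457/35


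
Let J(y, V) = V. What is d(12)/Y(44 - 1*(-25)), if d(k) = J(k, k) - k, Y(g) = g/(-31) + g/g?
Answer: 0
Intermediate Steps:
Y(g) = 1 - g/31 (Y(g) = g*(-1/31) + 1 = -g/31 + 1 = 1 - g/31)
d(k) = 0 (d(k) = k - k = 0)
d(12)/Y(44 - 1*(-25)) = 0/(1 - (44 - 1*(-25))/31) = 0/(1 - (44 + 25)/31) = 0/(1 - 1/31*69) = 0/(1 - 69/31) = 0/(-38/31) = 0*(-31/38) = 0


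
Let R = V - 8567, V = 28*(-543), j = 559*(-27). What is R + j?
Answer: -38864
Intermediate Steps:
j = -15093
V = -15204
R = -23771 (R = -15204 - 8567 = -23771)
R + j = -23771 - 15093 = -38864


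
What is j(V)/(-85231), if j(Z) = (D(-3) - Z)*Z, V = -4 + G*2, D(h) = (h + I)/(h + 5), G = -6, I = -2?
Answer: 216/85231 ≈ 0.0025343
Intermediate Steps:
D(h) = (-2 + h)/(5 + h) (D(h) = (h - 2)/(h + 5) = (-2 + h)/(5 + h))
V = -16 (V = -4 - 6*2 = -4 - 12 = -16)
j(Z) = Z*(-5/2 - Z) (j(Z) = ((-2 - 3)/(5 - 3) - Z)*Z = (-5/2 - Z)*Z = Z*(-5/2 - Z))
j(V)/(-85231) = -½*(-16)*(5 + 2*(-16))/(-85231) = -½*(-16)*(5 - 32)*(-1/85231) = -½*(-16)*(-27)*(-1/85231) = -216*(-1/85231) = 216/85231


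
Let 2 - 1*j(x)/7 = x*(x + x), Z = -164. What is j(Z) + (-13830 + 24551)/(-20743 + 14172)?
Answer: -2474189351/6571 ≈ -3.7653e+5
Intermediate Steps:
j(x) = 14 - 14*x² (j(x) = 14 - 7*x*(x + x) = 14 - 7*x*2*x = 14 - 14*x²)
j(Z) + (-13830 + 24551)/(-20743 + 14172) = (14 - 14*(-164)²) + (-13830 + 24551)/(-20743 + 14172) = (14 - 14*26896) + 10721/(-6571) = (14 - 376544) + 10721*(-1/6571) = -376530 - 10721/6571 = -2474189351/6571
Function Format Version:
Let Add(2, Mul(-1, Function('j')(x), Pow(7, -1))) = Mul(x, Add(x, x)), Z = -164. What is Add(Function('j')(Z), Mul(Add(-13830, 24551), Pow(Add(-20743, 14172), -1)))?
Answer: Rational(-2474189351, 6571) ≈ -3.7653e+5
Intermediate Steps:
Function('j')(x) = Add(14, Mul(-14, Pow(x, 2))) (Function('j')(x) = Add(14, Mul(-7, Mul(x, Add(x, x)))) = Add(14, Mul(-7, Mul(x, Mul(2, x)))) = Add(14, Mul(-7, Mul(2, Pow(x, 2)))) = Add(14, Mul(-14, Pow(x, 2))))
Add(Function('j')(Z), Mul(Add(-13830, 24551), Pow(Add(-20743, 14172), -1))) = Add(Add(14, Mul(-14, Pow(-164, 2))), Mul(Add(-13830, 24551), Pow(Add(-20743, 14172), -1))) = Add(Add(14, Mul(-14, 26896)), Mul(10721, Pow(-6571, -1))) = Add(Add(14, -376544), Mul(10721, Rational(-1, 6571))) = Add(-376530, Rational(-10721, 6571)) = Rational(-2474189351, 6571)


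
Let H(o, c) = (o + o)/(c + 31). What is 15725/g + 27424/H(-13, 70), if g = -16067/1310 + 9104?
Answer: -16494273713026/154832249 ≈ -1.0653e+5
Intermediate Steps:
H(o, c) = 2*o/(31 + c) (H(o, c) = (2*o)/(31 + c) = 2*o/(31 + c))
g = 11910173/1310 (g = -16067*1/1310 + 9104 = -16067/1310 + 9104 = 11910173/1310 ≈ 9091.7)
15725/g + 27424/H(-13, 70) = 15725/(11910173/1310) + 27424/((2*(-13)/(31 + 70))) = 15725*(1310/11910173) + 27424/((2*(-13)/101)) = 20599750/11910173 + 27424/((2*(-13)*(1/101))) = 20599750/11910173 + 27424/(-26/101) = 20599750/11910173 + 27424*(-101/26) = 20599750/11910173 - 1384912/13 = -16494273713026/154832249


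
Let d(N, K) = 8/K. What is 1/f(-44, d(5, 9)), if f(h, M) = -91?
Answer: -1/91 ≈ -0.010989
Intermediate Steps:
1/f(-44, d(5, 9)) = 1/(-91) = -1/91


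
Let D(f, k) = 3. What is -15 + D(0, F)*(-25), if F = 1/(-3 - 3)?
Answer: -90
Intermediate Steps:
F = -⅙ (F = 1/(-6) = -⅙ ≈ -0.16667)
-15 + D(0, F)*(-25) = -15 + 3*(-25) = -15 - 75 = -90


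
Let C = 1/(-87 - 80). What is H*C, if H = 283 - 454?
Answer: 171/167 ≈ 1.0240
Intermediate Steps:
C = -1/167 (C = 1/(-167) = -1/167 ≈ -0.0059880)
H = -171
H*C = -171*(-1/167) = 171/167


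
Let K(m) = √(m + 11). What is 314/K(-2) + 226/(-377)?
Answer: 117700/1131 ≈ 104.07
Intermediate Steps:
K(m) = √(11 + m)
314/K(-2) + 226/(-377) = 314/(√(11 - 2)) + 226/(-377) = 314/(√9) + 226*(-1/377) = 314/3 - 226/377 = 117700/1131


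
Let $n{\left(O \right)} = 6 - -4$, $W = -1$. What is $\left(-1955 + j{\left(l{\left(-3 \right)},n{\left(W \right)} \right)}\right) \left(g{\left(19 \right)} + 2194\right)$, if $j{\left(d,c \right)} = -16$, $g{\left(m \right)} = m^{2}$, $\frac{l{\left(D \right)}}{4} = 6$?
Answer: $-5035905$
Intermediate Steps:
$l{\left(D \right)} = 24$ ($l{\left(D \right)} = 4 \cdot 6 = 24$)
$n{\left(O \right)} = 10$ ($n{\left(O \right)} = 6 + 4 = 10$)
$\left(-1955 + j{\left(l{\left(-3 \right)},n{\left(W \right)} \right)}\right) \left(g{\left(19 \right)} + 2194\right) = \left(-1955 - 16\right) \left(19^{2} + 2194\right) = - 1971 \left(361 + 2194\right) = \left(-1971\right) 2555 = -5035905$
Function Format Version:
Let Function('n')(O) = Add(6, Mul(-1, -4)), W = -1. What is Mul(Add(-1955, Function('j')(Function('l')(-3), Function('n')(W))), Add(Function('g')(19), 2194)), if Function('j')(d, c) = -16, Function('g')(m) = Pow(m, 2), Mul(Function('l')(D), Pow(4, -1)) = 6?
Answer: -5035905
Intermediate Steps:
Function('l')(D) = 24 (Function('l')(D) = Mul(4, 6) = 24)
Function('n')(O) = 10 (Function('n')(O) = Add(6, 4) = 10)
Mul(Add(-1955, Function('j')(Function('l')(-3), Function('n')(W))), Add(Function('g')(19), 2194)) = Mul(Add(-1955, -16), Add(Pow(19, 2), 2194)) = Mul(-1971, Add(361, 2194)) = Mul(-1971, 2555) = -5035905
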